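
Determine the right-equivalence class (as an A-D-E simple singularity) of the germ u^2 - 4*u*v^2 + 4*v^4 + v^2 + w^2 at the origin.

The Hessian of f at 0 has rank 3. Corank 0: nondegenerate Morse point, so A_1.

A1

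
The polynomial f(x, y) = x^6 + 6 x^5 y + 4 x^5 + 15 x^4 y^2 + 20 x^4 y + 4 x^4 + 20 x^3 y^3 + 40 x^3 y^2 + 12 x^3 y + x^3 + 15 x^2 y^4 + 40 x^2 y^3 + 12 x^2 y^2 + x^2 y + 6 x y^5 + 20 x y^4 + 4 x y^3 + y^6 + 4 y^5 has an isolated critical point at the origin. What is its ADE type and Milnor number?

The Hessian of f at 0 has rank 0. Corank 2; j^3 = x^2*(x + y) has shape L^2 M (L != M), so D-series; mu = 7 gives D_7.

Type D_7, Milnor number mu = 7.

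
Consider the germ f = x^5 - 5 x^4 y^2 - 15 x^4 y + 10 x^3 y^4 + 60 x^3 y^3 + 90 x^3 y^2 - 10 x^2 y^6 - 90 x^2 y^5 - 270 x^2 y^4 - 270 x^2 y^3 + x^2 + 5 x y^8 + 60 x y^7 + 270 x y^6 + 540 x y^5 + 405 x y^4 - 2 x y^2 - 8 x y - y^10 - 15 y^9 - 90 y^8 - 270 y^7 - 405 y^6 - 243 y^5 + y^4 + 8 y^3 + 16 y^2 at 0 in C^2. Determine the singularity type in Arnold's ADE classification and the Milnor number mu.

The Hessian of f at 0 is [[2, -8], [-8, 32]] with rank 1, so corank 1. A Groebner basis of the Jacobian ideal J(f) in C{x,y} is {x^2 - 8*x*y + 16*x - 64*y, -x + y^2 + 4*y}; counting standard monomials gives mu = 4. Corank 1: A-series; mu = 4 gives A_4.

Type A_{4}, Milnor number mu = 4.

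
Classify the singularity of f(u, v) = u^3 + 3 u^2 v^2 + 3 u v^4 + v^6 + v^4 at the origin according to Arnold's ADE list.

The Hessian of f at 0 has rank 0. Corank 2; j^3 = u^3 is a perfect cube, so E-series; the 4-jet and mu = 6 give E_6.

E_{6}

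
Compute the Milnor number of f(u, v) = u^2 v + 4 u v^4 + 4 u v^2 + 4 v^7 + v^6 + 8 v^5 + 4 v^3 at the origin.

The Hessian of f at 0 has rank 0. Corank 2; j^3 = v*(u + 2*v)^2 has shape L^2 M (L != M), so D-series; mu = 7 gives D_7.

7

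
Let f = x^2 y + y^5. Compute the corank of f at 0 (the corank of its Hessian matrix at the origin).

Hessian at 0 has rank 0.

2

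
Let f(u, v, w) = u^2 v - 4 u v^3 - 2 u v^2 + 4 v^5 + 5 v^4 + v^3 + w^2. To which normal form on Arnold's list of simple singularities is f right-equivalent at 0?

D5

The Hessian of f at 0 has rank 1. Corank 2; j^3 = v*(u - v)^2 has shape L^2 M (L != M), so D-series; mu = 5 gives D_5.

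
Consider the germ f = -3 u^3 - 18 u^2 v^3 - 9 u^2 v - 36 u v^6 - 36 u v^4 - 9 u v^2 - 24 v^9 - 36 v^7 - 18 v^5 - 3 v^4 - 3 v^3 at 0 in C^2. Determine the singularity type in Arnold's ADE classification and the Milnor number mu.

Type E6, Milnor number mu = 6.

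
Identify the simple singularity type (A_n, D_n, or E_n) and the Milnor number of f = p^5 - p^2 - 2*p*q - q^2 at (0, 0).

Type A4, Milnor number mu = 4.

The Hessian of f at 0 has rank 1. Corank 1: A-series; mu = 4 gives A_4.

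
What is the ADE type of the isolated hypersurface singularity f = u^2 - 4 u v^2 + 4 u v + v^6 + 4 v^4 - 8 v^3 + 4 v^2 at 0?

A5

The Hessian of f at 0 has rank 1. Corank 1: A-series; mu = 5 gives A_5.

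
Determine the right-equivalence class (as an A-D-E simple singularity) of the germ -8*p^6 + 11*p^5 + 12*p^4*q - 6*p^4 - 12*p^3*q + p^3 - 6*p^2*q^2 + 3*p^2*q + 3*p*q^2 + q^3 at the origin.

The Hessian of f at 0 has rank 0. Corank 2; j^3 = (p + q)^3 is a perfect cube, so E-series; the 5-jet and mu = 8 give E_8.

E8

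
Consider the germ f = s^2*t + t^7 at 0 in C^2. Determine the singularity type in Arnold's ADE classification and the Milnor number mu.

Type D_8, Milnor number mu = 8.

The Hessian of f at 0 has rank 0. Corank 2; j^3 = s^2*t has shape L^2 M (L != M), so D-series; mu = 8 gives D_8.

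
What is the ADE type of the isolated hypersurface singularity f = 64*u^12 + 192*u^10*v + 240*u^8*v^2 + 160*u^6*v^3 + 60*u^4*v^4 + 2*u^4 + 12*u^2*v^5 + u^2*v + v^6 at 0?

D_7

The Hessian of f at 0 is [[0, 0], [0, 0]] with rank 0, so corank 2. A Groebner basis of the Jacobian ideal J(f) in C{u,v} is {u^2/6 + v^5, u^3, u*v}; counting standard monomials gives mu = 7. Corank 2; j^3 = u^2*v has shape L^2 M (L != M), so D-series; mu = 7 gives D_7.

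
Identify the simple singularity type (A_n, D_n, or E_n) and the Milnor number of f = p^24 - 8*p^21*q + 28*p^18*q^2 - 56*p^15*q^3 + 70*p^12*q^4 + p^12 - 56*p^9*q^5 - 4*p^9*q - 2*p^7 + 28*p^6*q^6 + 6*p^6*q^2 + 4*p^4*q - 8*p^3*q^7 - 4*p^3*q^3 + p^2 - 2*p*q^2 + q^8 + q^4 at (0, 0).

The Hessian of f at 0 is [[2, 0], [0, 0]] with rank 1, so corank 1. A Groebner basis of the Jacobian ideal J(f) in C{p,q} is {p^4, p^3*q, -p + q^2}; counting standard monomials gives mu = 7. Corank 1: A-series; mu = 7 gives A_7.

Type A_{7}, Milnor number mu = 7.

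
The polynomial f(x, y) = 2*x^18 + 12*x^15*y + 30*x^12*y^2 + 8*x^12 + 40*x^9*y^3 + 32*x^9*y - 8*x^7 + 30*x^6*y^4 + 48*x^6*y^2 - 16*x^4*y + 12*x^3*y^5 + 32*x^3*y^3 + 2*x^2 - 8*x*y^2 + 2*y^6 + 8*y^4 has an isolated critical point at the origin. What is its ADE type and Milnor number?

The Hessian of f at 0 has rank 1. Corank 1: A-series; mu = 5 gives A_5.

Type A_{5}, Milnor number mu = 5.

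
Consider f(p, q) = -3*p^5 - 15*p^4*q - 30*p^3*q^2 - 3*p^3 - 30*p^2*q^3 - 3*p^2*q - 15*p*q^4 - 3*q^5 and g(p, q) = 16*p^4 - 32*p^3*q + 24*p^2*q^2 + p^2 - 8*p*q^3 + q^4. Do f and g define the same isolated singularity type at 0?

No.

The Hessian of f at 0 has rank 0. Corank 2; j^3 = -3*p^2*(p + q) has shape L^2 M (L != M), so D-series; mu = 6 gives D_6. The Hessian of g at 0 has rank 1. Corank 1: A-series; mu = 3 gives A_3. f is D_6 but g is A_3, hence not right-equivalent.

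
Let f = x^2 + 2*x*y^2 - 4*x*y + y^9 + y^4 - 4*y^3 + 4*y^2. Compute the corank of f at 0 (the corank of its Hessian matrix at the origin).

1

Hessian at 0 has rank 1.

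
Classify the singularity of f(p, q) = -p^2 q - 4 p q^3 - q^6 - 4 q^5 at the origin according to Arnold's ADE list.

The Hessian of f at 0 is [[0, 0], [0, 0]] with rank 0, so corank 2. A Groebner basis of the Jacobian ideal J(f) in C{p,q} is {p^3, p^2*q + 2*p^2/3 + 4*p*q^2/3, p*q/2 + q^3}; counting standard monomials gives mu = 7. Corank 2; j^3 = -p^2*q has shape L^2 M (L != M), so D-series; mu = 7 gives D_7.

D_{7}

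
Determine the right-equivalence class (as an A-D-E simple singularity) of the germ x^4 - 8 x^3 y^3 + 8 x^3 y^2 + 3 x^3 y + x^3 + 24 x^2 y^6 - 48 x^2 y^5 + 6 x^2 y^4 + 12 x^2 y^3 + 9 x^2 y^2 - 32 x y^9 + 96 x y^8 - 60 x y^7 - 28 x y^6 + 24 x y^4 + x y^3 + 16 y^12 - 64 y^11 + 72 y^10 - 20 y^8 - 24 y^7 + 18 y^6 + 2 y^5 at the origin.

E_{7}

The Hessian of f at 0 is [[0, 0], [0, 0]] with rank 0, so corank 2. A Groebner basis of the Jacobian ideal J(f) in C{x,y} is {-x^2 + y^4 - y^3/3, x^3, x^2*y + x^2/3 + y^3/9, 4*x^2/3 + x*y^2 + 4*y^3/9}; counting standard monomials gives mu = 7. Corank 2; j^3 = x^3 is a perfect cube, so E-series; the 4-jet and mu = 7 give E_7.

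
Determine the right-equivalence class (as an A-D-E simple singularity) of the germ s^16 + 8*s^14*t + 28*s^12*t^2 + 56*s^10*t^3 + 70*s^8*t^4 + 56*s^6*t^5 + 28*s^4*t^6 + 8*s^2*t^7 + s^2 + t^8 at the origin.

A7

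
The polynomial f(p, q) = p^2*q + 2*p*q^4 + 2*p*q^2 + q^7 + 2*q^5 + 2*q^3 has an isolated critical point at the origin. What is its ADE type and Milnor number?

Type D_{4}, Milnor number mu = 4.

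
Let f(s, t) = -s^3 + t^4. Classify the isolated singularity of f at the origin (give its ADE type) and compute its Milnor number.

Type E_{6}, Milnor number mu = 6.

The Hessian of f at 0 has rank 0. Corank 2; j^3 = -s^3 is a perfect cube, so E-series; the 4-jet and mu = 6 give E_6.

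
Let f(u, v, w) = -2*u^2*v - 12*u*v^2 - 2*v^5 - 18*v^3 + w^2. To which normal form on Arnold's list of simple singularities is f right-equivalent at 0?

D6

The Hessian of f at 0 has rank 1. Corank 2; j^3 = -2*v*(u + 3*v)^2 has shape L^2 M (L != M), so D-series; mu = 6 gives D_6.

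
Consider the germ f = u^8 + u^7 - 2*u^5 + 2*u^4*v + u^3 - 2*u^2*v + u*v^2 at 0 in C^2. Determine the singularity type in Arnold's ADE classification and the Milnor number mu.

Type D_9, Milnor number mu = 9.

The Hessian of f at 0 is [[0, 0], [0, 0]] with rank 0, so corank 2. A Groebner basis of the Jacobian ideal J(f) in C{u,v} is {u^2*v^2 + 16*u^2*v + u^2 - 32*u*v^2 - 3*u*v + 16*v^3 + 2*v^2, 24*u^2*v + 2*u^2 + u*v^3 - 48*u*v^2 - 5*u*v + 24*v^3 + 3*v^2, 32*u^2*v + 3*u^2 - 64*u*v^2 - 7*u*v + v^4 + 32*v^3 + 4*v^2, u^3 - 3*u^2*v + 3*u*v^2 - v^3}; counting standard monomials gives mu = 9. Corank 2; j^3 = u*(u - v)^2 has shape L^2 M (L != M), so D-series; mu = 9 gives D_9.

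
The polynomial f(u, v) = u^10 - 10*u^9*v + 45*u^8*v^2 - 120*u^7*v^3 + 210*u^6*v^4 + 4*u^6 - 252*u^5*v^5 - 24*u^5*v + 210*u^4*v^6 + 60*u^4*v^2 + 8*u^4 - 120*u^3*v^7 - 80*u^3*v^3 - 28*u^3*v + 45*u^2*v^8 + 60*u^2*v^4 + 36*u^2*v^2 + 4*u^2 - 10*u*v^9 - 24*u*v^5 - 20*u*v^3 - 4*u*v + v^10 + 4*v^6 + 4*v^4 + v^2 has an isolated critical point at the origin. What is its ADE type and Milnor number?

The Hessian of f at 0 has rank 1. Corank 1: A-series; mu = 9 gives A_9.

Type A9, Milnor number mu = 9.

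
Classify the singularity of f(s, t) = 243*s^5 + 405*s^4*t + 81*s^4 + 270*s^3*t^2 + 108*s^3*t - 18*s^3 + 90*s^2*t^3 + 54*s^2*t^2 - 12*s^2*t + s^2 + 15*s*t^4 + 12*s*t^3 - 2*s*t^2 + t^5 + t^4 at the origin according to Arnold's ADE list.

A_4

The Hessian of f at 0 is [[2, 0], [0, 0]] with rank 1, so corank 1. A Groebner basis of the Jacobian ideal J(f) in C{s,t} is {-s/6 + t^3 + t^2/6, s^2, s*t - s/6 + t^2/6}; counting standard monomials gives mu = 4. Corank 1: A-series; mu = 4 gives A_4.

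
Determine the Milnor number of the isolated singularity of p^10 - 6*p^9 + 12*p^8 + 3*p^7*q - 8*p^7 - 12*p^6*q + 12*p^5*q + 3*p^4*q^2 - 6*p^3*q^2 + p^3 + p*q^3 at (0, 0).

7

The Hessian of f at 0 has rank 0. Corank 2; j^3 = p^3 is a perfect cube, so E-series; the 4-jet and mu = 7 give E_7.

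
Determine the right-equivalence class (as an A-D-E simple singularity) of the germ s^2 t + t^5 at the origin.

D6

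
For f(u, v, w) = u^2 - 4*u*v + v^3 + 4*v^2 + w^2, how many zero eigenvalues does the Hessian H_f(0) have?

1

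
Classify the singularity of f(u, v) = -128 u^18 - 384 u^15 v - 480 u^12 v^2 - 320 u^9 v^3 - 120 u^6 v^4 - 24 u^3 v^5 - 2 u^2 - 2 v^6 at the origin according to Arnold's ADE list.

The Hessian of f at 0 has rank 1. Corank 1: A-series; mu = 5 gives A_5.

A_{5}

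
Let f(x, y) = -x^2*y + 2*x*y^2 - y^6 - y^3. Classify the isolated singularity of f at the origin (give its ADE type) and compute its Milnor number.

Type D_7, Milnor number mu = 7.

The Hessian of f at 0 is [[0, 0], [0, 0]] with rank 0, so corank 2. A Groebner basis of the Jacobian ideal J(f) in C{x,y} is {x^2/6 + y^5 - y^2/6, x^3 - y^3, x*y - y^2}; counting standard monomials gives mu = 7. Corank 2; j^3 = -y*(x - y)^2 has shape L^2 M (L != M), so D-series; mu = 7 gives D_7.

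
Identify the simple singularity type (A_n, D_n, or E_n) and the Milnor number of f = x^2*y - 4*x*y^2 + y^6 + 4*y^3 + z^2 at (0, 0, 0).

Type D_{7}, Milnor number mu = 7.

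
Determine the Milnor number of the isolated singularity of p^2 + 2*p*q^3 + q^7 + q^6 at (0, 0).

6

The Hessian of f at 0 is [[2, 0], [0, 0]] with rank 1, so corank 1. A Groebner basis of the Jacobian ideal J(f) in C{p,q} is {p + q^3, p^2}; counting standard monomials gives mu = 6. Corank 1: A-series; mu = 6 gives A_6.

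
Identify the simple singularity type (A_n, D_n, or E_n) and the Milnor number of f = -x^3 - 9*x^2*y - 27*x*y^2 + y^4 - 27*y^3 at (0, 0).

The Hessian of f at 0 has rank 0. Corank 2; j^3 = -(x + 3*y)^3 is a perfect cube, so E-series; the 4-jet and mu = 6 give E_6.

Type E_{6}, Milnor number mu = 6.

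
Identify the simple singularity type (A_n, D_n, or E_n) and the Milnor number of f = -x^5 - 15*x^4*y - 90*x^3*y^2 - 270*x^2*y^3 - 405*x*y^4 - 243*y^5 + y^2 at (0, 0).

Type A4, Milnor number mu = 4.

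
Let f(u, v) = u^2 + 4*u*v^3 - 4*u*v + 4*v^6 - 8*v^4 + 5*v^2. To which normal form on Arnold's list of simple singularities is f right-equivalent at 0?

A_{1}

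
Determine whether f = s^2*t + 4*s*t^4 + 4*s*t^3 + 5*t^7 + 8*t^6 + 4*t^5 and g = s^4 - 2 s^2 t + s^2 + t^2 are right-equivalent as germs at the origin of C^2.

No.

The Hessian of f at 0 has rank 0. Corank 2; j^3 = s^2*t has shape L^2 M (L != M), so D-series; mu = 8 gives D_8. The Hessian of g at 0 has rank 2. Corank 0: nondegenerate Morse point, so A_1. f is D_8 but g is A_1, hence not right-equivalent.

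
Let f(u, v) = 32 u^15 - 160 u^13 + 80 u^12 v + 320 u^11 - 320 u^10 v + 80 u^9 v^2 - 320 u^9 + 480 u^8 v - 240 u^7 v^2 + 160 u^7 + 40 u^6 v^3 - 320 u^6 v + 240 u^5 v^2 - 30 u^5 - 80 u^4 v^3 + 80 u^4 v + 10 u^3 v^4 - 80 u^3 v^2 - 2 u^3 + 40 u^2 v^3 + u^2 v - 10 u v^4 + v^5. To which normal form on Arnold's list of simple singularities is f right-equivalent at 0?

D_{6}

The Hessian of f at 0 is [[0, 0], [0, 0]] with rank 0, so corank 2. A Groebner basis of the Jacobian ideal J(f) in C{u,v} is {u*v/10 + v^4, u*v^2, u^2 - u*v/2}; counting standard monomials gives mu = 6. Corank 2; j^3 = -u^2*(2*u - v) has shape L^2 M (L != M), so D-series; mu = 6 gives D_6.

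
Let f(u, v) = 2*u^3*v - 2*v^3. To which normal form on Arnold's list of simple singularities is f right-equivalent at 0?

E_{7}

The Hessian of f at 0 has rank 0. Corank 2; j^3 = -2*v^3 is a perfect cube, so E-series; the 4-jet and mu = 7 give E_7.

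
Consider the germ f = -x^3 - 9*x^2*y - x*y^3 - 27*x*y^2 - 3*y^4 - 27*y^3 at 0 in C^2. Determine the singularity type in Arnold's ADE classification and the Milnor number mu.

The Hessian of f at 0 has rank 0. Corank 2; j^3 = -(x + 3*y)^3 is a perfect cube, so E-series; the 4-jet and mu = 7 give E_7.

Type E7, Milnor number mu = 7.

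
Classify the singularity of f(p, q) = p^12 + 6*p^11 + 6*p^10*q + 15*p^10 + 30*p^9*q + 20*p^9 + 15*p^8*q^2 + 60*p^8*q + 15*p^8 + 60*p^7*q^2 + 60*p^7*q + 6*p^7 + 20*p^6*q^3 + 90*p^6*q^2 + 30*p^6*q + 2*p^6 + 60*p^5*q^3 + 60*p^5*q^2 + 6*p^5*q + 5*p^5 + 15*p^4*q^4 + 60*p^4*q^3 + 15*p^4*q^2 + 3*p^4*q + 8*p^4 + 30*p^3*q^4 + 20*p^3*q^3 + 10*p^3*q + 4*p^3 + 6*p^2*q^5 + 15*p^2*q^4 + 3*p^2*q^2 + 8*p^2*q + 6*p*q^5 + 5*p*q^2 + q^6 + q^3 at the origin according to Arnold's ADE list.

D_{7}

The Hessian of f at 0 is [[0, 0], [0, 0]] with rank 0, so corank 2. A Groebner basis of the Jacobian ideal J(f) in C{p,q} is {448*p^2/9 + 704*p*q/9 + q^4 + 32*q^3/9 + 80*q^2/3, p^3 - 26*p^2/3 - 37*p*q/3 - q^3/3 - 4*q^2, p^2*q + 32*p^2/3 + 46*p*q/3 + q^3/3 + 5*q^2, -88*p^2/9 + p*q^2 - 128*p*q/9 - q^3/18 - 14*q^2/3}; counting standard monomials gives mu = 7. Corank 2; j^3 = (p + q)*(2*p + q)^2 has shape L^2 M (L != M), so D-series; mu = 7 gives D_7.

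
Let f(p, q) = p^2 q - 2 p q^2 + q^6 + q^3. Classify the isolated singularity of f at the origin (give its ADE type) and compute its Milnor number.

The Hessian of f at 0 is [[0, 0], [0, 0]] with rank 0, so corank 2. A Groebner basis of the Jacobian ideal J(f) in C{p,q} is {p^2/6 + q^5 - q^2/6, p^3 - q^3, p*q - q^2}; counting standard monomials gives mu = 7. Corank 2; j^3 = q*(p - q)^2 has shape L^2 M (L != M), so D-series; mu = 7 gives D_7.

Type D_7, Milnor number mu = 7.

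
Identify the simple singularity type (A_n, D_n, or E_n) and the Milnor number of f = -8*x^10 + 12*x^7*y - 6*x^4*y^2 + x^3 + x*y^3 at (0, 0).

The Hessian of f at 0 has rank 0. Corank 2; j^3 = x^3 is a perfect cube, so E-series; the 4-jet and mu = 7 give E_7.

Type E_7, Milnor number mu = 7.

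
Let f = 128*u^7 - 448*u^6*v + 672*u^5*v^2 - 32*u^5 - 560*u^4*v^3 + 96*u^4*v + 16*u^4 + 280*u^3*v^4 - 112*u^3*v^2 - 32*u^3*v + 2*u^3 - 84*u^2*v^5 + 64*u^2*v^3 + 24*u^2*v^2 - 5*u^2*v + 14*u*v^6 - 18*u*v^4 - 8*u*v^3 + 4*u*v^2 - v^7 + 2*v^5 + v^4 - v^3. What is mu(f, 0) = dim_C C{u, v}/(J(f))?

5

The Hessian of f at 0 has rank 0. Corank 2; j^3 = (u - v)^2*(2*u - v) has shape L^2 M (L != M), so D-series; mu = 5 gives D_5.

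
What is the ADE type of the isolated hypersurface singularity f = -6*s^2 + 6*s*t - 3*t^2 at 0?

A1

The Hessian of f at 0 is [[-12, 6], [6, -6]] with rank 2, so corank 0. A Groebner basis of the Jacobian ideal J(f) in C{s,t} is {s, t}; counting standard monomials gives mu = 1. Corank 0: nondegenerate Morse point, so A_1.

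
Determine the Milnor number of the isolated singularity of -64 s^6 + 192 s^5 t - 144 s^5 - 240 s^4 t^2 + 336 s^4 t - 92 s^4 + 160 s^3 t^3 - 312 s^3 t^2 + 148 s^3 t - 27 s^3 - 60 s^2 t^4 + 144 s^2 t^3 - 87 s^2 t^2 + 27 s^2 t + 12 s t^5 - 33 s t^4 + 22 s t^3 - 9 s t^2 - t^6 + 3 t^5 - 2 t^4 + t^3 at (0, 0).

The Hessian of f at 0 is [[0, 0], [0, 0]] with rank 0, so corank 2. A Groebner basis of the Jacobian ideal J(f) in C{s,t} is {s^3 + 27*s^2/2 - 9*s*t + 3*t^2/2, s^2*t + 36*s^2 - 24*s*t + 4*t^2, 189*s^2/2 + s*t^2 - 63*s*t + 21*t^2/2, 243*s^2 - 162*s*t + t^3 + 27*t^2}; counting standard monomials gives mu = 6. Corank 2; j^3 = -(3*s - t)^3 is a perfect cube, so E-series; the 4-jet and mu = 6 give E_6.

6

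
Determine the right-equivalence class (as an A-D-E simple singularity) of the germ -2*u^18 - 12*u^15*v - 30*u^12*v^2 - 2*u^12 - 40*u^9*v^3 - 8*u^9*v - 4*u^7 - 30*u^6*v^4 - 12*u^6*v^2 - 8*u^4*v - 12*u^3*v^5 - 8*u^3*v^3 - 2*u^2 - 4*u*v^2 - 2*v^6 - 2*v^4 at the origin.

The Hessian of f at 0 is [[-4, 0], [0, 0]] with rank 1, so corank 1. A Groebner basis of the Jacobian ideal J(f) in C{u,v} is {u^3, u^2*v, u + v^2}; counting standard monomials gives mu = 5. Corank 1: A-series; mu = 5 gives A_5.

A_{5}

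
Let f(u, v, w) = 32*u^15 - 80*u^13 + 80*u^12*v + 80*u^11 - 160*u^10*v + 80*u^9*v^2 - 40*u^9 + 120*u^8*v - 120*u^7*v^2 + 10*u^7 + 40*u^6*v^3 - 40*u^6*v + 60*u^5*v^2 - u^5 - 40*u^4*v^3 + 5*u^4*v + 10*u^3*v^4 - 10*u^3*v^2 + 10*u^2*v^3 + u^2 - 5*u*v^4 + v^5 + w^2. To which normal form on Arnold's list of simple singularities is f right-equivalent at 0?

The Hessian of f at 0 has rank 2. Corank 1: A-series; mu = 4 gives A_4.

A_{4}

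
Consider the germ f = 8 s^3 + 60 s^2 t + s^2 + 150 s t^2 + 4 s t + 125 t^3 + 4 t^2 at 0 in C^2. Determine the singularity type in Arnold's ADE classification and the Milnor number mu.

Type A2, Milnor number mu = 2.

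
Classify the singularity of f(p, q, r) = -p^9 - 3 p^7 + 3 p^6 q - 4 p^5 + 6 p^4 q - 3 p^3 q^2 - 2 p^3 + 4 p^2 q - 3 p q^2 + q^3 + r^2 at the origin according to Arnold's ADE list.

The Hessian of f at 0 has rank 1. Corank 2; j^3 = -(p - q)*(2*p^2 - 2*p*q + q^2) splits into three distinct lines over C (the quadratic factor has nonzero discriminant), so D_4.

D4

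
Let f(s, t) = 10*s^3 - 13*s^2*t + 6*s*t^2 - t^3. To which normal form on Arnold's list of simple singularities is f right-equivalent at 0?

D4

The Hessian of f at 0 is [[0, 0], [0, 0]] with rank 0, so corank 2. A Groebner basis of the Jacobian ideal J(f) in C{s,t} is {t^3, s^2 - 3*t^2/11, s*t - 6*t^2/11}; counting standard monomials gives mu = 4. Corank 2; j^3 = (2*s - t)*(5*s^2 - 4*s*t + t^2) splits into three distinct lines over C (the quadratic factor has nonzero discriminant), so D_4.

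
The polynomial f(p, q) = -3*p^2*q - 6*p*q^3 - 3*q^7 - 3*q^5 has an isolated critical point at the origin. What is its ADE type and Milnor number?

Type D_{8}, Milnor number mu = 8.

The Hessian of f at 0 is [[0, 0], [0, 0]] with rank 0, so corank 2. A Groebner basis of the Jacobian ideal J(f) in C{p,q} is {p^2*q^2 + p^2/7 + p*q^2/7, p^3 - p^2/7 - p*q^2/7, p*q + q^3}; counting standard monomials gives mu = 8. Corank 2; j^3 = -3*p^2*q has shape L^2 M (L != M), so D-series; mu = 8 gives D_8.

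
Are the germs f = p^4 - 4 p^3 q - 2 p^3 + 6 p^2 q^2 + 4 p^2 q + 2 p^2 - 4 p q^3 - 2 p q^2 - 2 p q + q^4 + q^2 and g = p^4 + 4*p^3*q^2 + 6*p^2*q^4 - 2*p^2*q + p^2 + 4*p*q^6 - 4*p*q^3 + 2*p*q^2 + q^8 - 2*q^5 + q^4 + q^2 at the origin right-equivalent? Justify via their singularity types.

Yes.

The Hessian of f at 0 is [[4, -2], [-2, 2]] with rank 2, so corank 0. A Groebner basis of the Jacobian ideal J(f) in C{p,q} is {p, q}; counting standard monomials gives mu = 1. Corank 0: nondegenerate Morse point, so A_1. The Hessian of g at 0 is [[2, 0], [0, 2]] with rank 2, so corank 0. A Groebner basis of the Jacobian ideal J(g) in C{p,q} is {p, q}; counting standard monomials gives mu = 1. Corank 0: nondegenerate Morse point, so A_1. Both have type A_1, hence right-equivalent.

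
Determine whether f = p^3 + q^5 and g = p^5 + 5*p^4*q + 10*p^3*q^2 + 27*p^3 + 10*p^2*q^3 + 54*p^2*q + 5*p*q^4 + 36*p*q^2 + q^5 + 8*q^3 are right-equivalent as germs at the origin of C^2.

The Hessian of f at 0 has rank 0. Corank 2; j^3 = p^3 is a perfect cube, so E-series; the 5-jet and mu = 8 give E_8. The Hessian of g at 0 has rank 0. Corank 2; j^3 = (3*p + 2*q)^3 is a perfect cube, so E-series; the 5-jet and mu = 8 give E_8. Both have type E_8, hence right-equivalent.

Yes.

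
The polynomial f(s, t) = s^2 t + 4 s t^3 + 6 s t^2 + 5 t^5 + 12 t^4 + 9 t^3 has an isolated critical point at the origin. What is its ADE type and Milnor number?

Type D6, Milnor number mu = 6.

The Hessian of f at 0 has rank 0. Corank 2; j^3 = t*(s + 3*t)^2 has shape L^2 M (L != M), so D-series; mu = 6 gives D_6.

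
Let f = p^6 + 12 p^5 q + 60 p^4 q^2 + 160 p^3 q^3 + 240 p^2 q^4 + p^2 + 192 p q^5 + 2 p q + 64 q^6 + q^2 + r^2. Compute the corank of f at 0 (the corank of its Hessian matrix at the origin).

The Hessian at 0 is [[2, 2, 0], [2, 2, 0], [0, 0, 2]] of rank 2; hence corank 1.

1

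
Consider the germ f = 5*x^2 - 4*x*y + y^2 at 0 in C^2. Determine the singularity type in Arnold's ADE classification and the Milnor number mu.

Type A_1, Milnor number mu = 1.

The Hessian of f at 0 has rank 2. Corank 0: nondegenerate Morse point, so A_1.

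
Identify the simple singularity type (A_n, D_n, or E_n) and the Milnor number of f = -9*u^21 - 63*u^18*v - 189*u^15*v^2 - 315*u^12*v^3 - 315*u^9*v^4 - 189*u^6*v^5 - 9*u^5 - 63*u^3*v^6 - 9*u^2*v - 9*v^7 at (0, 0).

The Hessian of f at 0 has rank 0. Corank 2; j^3 = -9*u^2*v has shape L^2 M (L != M), so D-series; mu = 8 gives D_8.

Type D_{8}, Milnor number mu = 8.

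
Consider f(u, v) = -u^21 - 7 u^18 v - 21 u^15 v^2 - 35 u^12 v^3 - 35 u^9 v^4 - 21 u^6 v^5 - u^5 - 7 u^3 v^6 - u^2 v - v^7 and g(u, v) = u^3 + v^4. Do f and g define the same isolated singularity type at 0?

The Hessian of f at 0 is [[0, 0], [0, 0]] with rank 0, so corank 2. A Groebner basis of the Jacobian ideal J(f) in C{u,v} is {u^2/7 + v^6, u^3, u*v}; counting standard monomials gives mu = 8. Corank 2; j^3 = -u^2*v has shape L^2 M (L != M), so D-series; mu = 8 gives D_8. The Hessian of g at 0 is [[0, 0], [0, 0]] with rank 0, so corank 2. A Groebner basis of the Jacobian ideal J(g) in C{u,v} is {v^3, u^2}; counting standard monomials gives mu = 6. Corank 2; j^3 = u^3 is a perfect cube, so E-series; the 4-jet and mu = 6 give E_6. f is D_8 but g is E_6, hence not right-equivalent.

No.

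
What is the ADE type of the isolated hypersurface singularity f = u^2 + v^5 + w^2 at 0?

The Hessian of f at 0 has rank 2. Corank 1: A-series; mu = 4 gives A_4.

A4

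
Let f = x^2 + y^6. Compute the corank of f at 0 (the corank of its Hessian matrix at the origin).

1

Hessian at 0 has rank 1.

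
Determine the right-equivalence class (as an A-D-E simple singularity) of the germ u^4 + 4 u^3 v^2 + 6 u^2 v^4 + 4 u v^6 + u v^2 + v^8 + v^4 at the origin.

The Hessian of f at 0 has rank 0. Corank 2; j^3 = u*v^2 has shape L^2 M (L != M), so D-series; mu = 5 gives D_5.

D_{5}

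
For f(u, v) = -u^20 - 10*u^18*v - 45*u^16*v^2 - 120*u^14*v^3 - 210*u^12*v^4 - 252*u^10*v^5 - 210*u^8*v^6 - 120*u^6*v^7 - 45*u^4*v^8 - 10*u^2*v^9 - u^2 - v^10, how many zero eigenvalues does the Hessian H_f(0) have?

1

The Hessian at 0 is [[-2, 0], [0, 0]] of rank 1; hence corank 1.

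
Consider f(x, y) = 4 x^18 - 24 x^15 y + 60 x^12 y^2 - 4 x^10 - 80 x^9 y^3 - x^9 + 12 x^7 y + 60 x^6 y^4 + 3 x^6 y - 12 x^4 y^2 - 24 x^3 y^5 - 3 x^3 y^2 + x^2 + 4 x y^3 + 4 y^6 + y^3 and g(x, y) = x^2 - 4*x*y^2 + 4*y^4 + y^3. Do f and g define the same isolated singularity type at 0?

The Hessian of f at 0 has rank 1. Corank 1: A-series; mu = 2 gives A_2. The Hessian of g at 0 has rank 1. Corank 1: A-series; mu = 2 gives A_2. Both have type A_2, hence right-equivalent.

Yes.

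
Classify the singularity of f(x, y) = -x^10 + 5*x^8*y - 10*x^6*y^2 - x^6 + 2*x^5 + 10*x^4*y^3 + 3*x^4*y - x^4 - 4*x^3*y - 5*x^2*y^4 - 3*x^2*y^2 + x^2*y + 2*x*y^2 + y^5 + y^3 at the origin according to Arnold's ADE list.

The Hessian of f at 0 has rank 0. Corank 2; j^3 = y*(x + y)^2 has shape L^2 M (L != M), so D-series; mu = 6 gives D_6.

D_{6}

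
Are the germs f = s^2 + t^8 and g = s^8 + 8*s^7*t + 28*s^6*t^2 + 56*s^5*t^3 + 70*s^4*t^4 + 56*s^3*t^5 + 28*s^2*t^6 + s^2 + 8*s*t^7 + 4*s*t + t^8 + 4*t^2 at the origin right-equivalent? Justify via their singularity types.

Yes.

The Hessian of f at 0 has rank 1. Corank 1: A-series; mu = 7 gives A_7. The Hessian of g at 0 has rank 1. Corank 1: A-series; mu = 7 gives A_7. Both have type A_7, hence right-equivalent.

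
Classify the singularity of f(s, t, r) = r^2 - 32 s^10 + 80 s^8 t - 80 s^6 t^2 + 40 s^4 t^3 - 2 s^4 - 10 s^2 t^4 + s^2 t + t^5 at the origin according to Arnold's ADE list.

D6

The Hessian of f at 0 is [[0, 0, 0], [0, 0, 0], [0, 0, 2]] with rank 1, so corank 2. A Groebner basis of the Jacobian ideal J(f) in C{s,t,r} is {s^2/5 + t^4, s^3, s*t, r}; counting standard monomials gives mu = 6. Corank 2; j^3 = s^2*t has shape L^2 M (L != M), so D-series; mu = 6 gives D_6.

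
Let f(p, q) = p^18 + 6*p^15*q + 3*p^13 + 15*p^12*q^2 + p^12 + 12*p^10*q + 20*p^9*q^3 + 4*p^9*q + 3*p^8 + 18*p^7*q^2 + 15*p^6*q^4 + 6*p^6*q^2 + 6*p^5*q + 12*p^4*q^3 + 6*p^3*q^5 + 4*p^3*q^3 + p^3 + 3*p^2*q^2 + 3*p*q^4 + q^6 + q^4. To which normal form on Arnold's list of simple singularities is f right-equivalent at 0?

E_6

The Hessian of f at 0 has rank 0. Corank 2; j^3 = p^3 is a perfect cube, so E-series; the 4-jet and mu = 6 give E_6.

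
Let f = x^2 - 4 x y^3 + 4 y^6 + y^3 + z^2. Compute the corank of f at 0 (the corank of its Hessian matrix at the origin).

1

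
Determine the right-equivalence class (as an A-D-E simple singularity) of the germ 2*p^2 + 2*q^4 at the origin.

A_3

The Hessian of f at 0 has rank 1. Corank 1: A-series; mu = 3 gives A_3.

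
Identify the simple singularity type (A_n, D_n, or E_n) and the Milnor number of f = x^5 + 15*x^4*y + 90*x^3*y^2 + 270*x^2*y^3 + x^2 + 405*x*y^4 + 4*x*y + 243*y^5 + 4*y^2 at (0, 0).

The Hessian of f at 0 is [[2, 4], [4, 8]] with rank 1, so corank 1. A Groebner basis of the Jacobian ideal J(f) in C{x,y} is {y^4, x + 2*y}; counting standard monomials gives mu = 4. Corank 1: A-series; mu = 4 gives A_4.

Type A_4, Milnor number mu = 4.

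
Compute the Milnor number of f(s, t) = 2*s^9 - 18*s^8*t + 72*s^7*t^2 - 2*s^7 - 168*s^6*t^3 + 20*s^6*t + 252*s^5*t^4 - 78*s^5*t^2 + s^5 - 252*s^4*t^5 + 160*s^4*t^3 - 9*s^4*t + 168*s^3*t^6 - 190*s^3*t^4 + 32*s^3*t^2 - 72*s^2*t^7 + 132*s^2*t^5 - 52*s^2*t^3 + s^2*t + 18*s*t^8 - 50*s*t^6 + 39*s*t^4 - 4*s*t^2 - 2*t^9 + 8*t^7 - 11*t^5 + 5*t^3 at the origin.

4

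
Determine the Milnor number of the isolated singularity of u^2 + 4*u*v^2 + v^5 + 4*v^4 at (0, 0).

4

The Hessian of f at 0 is [[2, 0], [0, 0]] with rank 1, so corank 1. A Groebner basis of the Jacobian ideal J(f) in C{u,v} is {u^2, u/2 + v^2}; counting standard monomials gives mu = 4. Corank 1: A-series; mu = 4 gives A_4.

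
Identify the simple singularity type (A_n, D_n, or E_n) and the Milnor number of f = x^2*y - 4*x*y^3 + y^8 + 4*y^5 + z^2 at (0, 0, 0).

Type D_{9}, Milnor number mu = 9.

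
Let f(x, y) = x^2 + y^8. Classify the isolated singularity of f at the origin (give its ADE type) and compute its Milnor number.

The Hessian of f at 0 has rank 1. Corank 1: A-series; mu = 7 gives A_7.

Type A7, Milnor number mu = 7.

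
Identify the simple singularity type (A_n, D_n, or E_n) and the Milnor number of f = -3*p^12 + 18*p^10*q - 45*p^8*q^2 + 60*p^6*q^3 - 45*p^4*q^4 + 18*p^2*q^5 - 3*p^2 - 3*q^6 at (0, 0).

The Hessian of f at 0 is [[-6, 0], [0, 0]] with rank 1, so corank 1. A Groebner basis of the Jacobian ideal J(f) in C{p,q} is {q^5, p}; counting standard monomials gives mu = 5. Corank 1: A-series; mu = 5 gives A_5.

Type A_5, Milnor number mu = 5.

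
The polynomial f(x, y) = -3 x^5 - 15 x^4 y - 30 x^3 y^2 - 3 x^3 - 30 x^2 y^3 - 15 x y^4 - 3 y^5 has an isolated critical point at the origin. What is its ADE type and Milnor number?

Type E_8, Milnor number mu = 8.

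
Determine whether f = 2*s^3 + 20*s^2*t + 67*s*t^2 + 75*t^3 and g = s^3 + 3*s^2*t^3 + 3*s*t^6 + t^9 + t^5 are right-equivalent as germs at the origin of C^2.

No.

The Hessian of f at 0 is [[0, 0], [0, 0]] with rank 0, so corank 2. A Groebner basis of the Jacobian ideal J(f) in C{s,t} is {t^3, s^2 - 11*t^2/2, s*t + 5*t^2/2}; counting standard monomials gives mu = 4. Corank 2; j^3 = (s + 3*t)*(2*s^2 + 14*s*t + 25*t^2) splits into three distinct lines over C (the quadratic factor has nonzero discriminant), so D_4. The Hessian of g at 0 is [[0, 0], [0, 0]] with rank 0, so corank 2. A Groebner basis of the Jacobian ideal J(g) in C{s,t} is {s^2/2 + s*t^3, t^4, s^3, s^2*t}; counting standard monomials gives mu = 8. Corank 2; j^3 = s^3 is a perfect cube, so E-series; the 5-jet and mu = 8 give E_8. f is D_4 but g is E_8, hence not right-equivalent.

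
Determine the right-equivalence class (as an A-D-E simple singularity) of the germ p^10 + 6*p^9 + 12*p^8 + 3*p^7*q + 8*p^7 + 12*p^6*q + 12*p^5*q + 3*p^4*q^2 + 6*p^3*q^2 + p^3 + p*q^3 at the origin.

The Hessian of f at 0 has rank 0. Corank 2; j^3 = p^3 is a perfect cube, so E-series; the 4-jet and mu = 7 give E_7.

E_{7}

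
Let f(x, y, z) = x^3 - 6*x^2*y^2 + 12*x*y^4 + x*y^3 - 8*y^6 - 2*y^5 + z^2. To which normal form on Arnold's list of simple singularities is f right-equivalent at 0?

E_7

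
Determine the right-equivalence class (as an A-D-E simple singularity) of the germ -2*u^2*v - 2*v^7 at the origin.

The Hessian of f at 0 is [[0, 0], [0, 0]] with rank 0, so corank 2. A Groebner basis of the Jacobian ideal J(f) in C{u,v} is {u^2/7 + v^6, u^3, u*v}; counting standard monomials gives mu = 8. Corank 2; j^3 = -2*u^2*v has shape L^2 M (L != M), so D-series; mu = 8 gives D_8.

D_{8}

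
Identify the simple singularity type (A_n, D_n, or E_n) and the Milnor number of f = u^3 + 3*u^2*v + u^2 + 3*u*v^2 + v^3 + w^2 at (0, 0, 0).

Type A2, Milnor number mu = 2.

The Hessian of f at 0 has rank 2. Corank 1: A-series; mu = 2 gives A_2.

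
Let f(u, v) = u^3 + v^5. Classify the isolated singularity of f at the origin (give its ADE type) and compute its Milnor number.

The Hessian of f at 0 has rank 0. Corank 2; j^3 = u^3 is a perfect cube, so E-series; the 5-jet and mu = 8 give E_8.

Type E_{8}, Milnor number mu = 8.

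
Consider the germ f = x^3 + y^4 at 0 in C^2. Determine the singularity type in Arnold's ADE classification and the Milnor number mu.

Type E6, Milnor number mu = 6.

The Hessian of f at 0 has rank 0. Corank 2; j^3 = x^3 is a perfect cube, so E-series; the 4-jet and mu = 6 give E_6.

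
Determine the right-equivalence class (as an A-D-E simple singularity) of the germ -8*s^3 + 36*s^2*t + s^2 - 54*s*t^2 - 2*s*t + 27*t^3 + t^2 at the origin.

A_{2}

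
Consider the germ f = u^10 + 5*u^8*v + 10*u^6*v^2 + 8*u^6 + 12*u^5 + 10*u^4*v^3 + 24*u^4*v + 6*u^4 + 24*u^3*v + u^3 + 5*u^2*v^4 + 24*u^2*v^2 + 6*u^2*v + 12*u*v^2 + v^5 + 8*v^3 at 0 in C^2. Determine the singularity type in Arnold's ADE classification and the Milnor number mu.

Type E_{8}, Milnor number mu = 8.

The Hessian of f at 0 is [[0, 0], [0, 0]] with rank 0, so corank 2. A Groebner basis of the Jacobian ideal J(f) in C{u,v} is {u^2/128 + u*v^3 + u*v^2/8 + u*v/32 + v^3/4 + v^2/32, v^4, u^3 + 3*u^2/4 + 3*u*v + 8*v^3 + 3*v^2, u^2*v - u^2/8 + 2*u*v^2 - u*v/2 - v^2/2}; counting standard monomials gives mu = 8. Corank 2; j^3 = (u + 2*v)^3 is a perfect cube, so E-series; the 5-jet and mu = 8 give E_8.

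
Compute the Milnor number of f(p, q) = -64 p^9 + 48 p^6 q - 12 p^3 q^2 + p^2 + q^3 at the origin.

2

The Hessian of f at 0 has rank 1. Corank 1: A-series; mu = 2 gives A_2.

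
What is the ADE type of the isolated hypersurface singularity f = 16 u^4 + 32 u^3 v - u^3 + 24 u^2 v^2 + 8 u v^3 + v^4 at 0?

E6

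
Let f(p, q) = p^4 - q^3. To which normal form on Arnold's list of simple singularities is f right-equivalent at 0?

The Hessian of f at 0 is [[0, 0], [0, 0]] with rank 0, so corank 2. A Groebner basis of the Jacobian ideal J(f) in C{p,q} is {p^3, q^2}; counting standard monomials gives mu = 6. Corank 2; j^3 = -q^3 is a perfect cube, so E-series; the 4-jet and mu = 6 give E_6.

E_6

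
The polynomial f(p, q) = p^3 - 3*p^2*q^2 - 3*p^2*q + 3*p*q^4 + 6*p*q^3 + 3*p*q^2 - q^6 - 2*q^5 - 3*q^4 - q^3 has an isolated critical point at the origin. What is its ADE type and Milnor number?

Type E_8, Milnor number mu = 8.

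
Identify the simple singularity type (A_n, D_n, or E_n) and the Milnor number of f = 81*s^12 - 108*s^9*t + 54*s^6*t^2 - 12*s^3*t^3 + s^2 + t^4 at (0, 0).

The Hessian of f at 0 is [[2, 0], [0, 0]] with rank 1, so corank 1. A Groebner basis of the Jacobian ideal J(f) in C{s,t} is {t^3, s}; counting standard monomials gives mu = 3. Corank 1: A-series; mu = 3 gives A_3.

Type A3, Milnor number mu = 3.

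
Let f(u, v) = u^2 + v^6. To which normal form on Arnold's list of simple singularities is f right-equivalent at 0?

A_5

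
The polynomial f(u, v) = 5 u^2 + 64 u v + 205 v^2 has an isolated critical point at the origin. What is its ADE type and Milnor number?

Type A1, Milnor number mu = 1.

The Hessian of f at 0 has rank 2. Corank 0: nondegenerate Morse point, so A_1.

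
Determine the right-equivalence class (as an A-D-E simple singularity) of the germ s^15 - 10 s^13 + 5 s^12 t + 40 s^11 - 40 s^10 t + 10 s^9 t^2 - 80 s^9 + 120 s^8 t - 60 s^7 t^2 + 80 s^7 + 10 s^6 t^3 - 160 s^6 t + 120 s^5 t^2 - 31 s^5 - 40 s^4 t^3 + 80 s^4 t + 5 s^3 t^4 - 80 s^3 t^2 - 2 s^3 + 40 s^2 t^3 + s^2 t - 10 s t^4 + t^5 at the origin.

The Hessian of f at 0 has rank 0. Corank 2; j^3 = -s^2*(2*s - t) has shape L^2 M (L != M), so D-series; mu = 6 gives D_6.

D_{6}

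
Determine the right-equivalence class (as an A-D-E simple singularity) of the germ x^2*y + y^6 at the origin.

D_7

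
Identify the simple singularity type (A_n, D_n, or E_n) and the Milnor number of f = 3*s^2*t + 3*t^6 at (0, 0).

The Hessian of f at 0 is [[0, 0], [0, 0]] with rank 0, so corank 2. A Groebner basis of the Jacobian ideal J(f) in C{s,t} is {s^2/6 + t^5, s^3, s*t}; counting standard monomials gives mu = 7. Corank 2; j^3 = 3*s^2*t has shape L^2 M (L != M), so D-series; mu = 7 gives D_7.

Type D_{7}, Milnor number mu = 7.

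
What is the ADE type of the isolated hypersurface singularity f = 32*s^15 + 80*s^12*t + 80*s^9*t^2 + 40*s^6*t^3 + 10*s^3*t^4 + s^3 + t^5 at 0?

The Hessian of f at 0 has rank 0. Corank 2; j^3 = s^3 is a perfect cube, so E-series; the 5-jet and mu = 8 give E_8.

E8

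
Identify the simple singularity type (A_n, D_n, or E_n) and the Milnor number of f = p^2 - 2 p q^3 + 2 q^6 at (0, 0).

Type A_{5}, Milnor number mu = 5.

The Hessian of f at 0 has rank 1. Corank 1: A-series; mu = 5 gives A_5.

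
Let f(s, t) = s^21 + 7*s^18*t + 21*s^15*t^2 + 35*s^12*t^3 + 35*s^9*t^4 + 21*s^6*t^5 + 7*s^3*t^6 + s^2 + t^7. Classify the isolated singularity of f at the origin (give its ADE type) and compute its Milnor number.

The Hessian of f at 0 has rank 1. Corank 1: A-series; mu = 6 gives A_6.

Type A_6, Milnor number mu = 6.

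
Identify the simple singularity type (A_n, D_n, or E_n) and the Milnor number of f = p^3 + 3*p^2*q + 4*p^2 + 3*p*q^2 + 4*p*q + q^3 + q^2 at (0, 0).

Type A_2, Milnor number mu = 2.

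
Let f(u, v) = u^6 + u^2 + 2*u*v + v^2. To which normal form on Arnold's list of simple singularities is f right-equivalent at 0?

A_5

The Hessian of f at 0 has rank 1. Corank 1: A-series; mu = 5 gives A_5.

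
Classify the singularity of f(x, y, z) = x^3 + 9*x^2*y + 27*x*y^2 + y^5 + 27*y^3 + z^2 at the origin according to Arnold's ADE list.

E_8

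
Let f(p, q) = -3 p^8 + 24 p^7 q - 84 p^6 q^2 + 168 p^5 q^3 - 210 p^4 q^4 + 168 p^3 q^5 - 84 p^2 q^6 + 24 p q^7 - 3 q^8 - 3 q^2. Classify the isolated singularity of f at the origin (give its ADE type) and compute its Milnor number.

The Hessian of f at 0 has rank 1. Corank 1: A-series; mu = 7 gives A_7.

Type A_{7}, Milnor number mu = 7.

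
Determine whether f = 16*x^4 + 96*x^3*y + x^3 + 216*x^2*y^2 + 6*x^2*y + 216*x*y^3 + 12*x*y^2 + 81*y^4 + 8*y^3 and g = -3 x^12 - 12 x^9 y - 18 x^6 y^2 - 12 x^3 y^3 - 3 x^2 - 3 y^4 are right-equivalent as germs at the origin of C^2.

The Hessian of f at 0 has rank 0. Corank 2; j^3 = (x + 2*y)^3 is a perfect cube, so E-series; the 4-jet and mu = 6 give E_6. The Hessian of g at 0 has rank 1. Corank 1: A-series; mu = 3 gives A_3. f is E_6 but g is A_3, hence not right-equivalent.

No.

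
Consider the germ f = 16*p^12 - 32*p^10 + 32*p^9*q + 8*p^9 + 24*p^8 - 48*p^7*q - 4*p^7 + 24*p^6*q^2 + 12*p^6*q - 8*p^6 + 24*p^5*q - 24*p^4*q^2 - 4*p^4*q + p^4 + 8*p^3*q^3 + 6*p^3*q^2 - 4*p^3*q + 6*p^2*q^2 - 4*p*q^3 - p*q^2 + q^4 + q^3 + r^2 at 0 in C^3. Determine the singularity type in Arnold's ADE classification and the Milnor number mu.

The Hessian of f at 0 has rank 1. Corank 2; j^3 = -q^2*(p - q) has shape L^2 M (L != M), so D-series; mu = 5 gives D_5.

Type D_{5}, Milnor number mu = 5.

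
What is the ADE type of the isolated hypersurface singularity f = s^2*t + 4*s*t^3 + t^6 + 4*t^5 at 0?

The Hessian of f at 0 has rank 0. Corank 2; j^3 = s^2*t has shape L^2 M (L != M), so D-series; mu = 7 gives D_7.

D_7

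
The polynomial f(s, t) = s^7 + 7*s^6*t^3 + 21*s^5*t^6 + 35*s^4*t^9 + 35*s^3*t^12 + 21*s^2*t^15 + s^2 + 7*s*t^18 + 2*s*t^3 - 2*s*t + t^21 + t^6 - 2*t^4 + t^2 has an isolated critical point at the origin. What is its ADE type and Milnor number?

Type A_6, Milnor number mu = 6.

The Hessian of f at 0 is [[2, -2], [-2, 2]] with rank 1, so corank 1. A Groebner basis of the Jacobian ideal J(f) in C{s,t} is {s + t^3 - t, s^2 - 2*s*t + t^2}; counting standard monomials gives mu = 6. Corank 1: A-series; mu = 6 gives A_6.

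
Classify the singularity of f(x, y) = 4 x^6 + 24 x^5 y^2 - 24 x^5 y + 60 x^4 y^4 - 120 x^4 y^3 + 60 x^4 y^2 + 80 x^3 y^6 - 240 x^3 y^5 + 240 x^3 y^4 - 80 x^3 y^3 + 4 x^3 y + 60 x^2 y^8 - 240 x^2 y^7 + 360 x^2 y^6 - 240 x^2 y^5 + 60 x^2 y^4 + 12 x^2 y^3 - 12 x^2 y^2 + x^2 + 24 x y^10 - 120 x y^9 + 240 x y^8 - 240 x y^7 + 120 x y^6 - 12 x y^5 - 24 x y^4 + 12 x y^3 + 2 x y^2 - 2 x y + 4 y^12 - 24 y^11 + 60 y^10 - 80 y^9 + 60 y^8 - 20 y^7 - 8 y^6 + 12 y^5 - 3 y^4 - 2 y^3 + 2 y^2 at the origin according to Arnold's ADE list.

A1

The Hessian of f at 0 has rank 2. Corank 0: nondegenerate Morse point, so A_1.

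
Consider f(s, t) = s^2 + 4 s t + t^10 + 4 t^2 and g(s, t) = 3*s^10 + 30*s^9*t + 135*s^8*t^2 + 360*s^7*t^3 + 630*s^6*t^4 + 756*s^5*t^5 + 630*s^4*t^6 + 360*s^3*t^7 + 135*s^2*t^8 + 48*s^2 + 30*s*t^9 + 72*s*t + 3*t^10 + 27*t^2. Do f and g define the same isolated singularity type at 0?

Yes.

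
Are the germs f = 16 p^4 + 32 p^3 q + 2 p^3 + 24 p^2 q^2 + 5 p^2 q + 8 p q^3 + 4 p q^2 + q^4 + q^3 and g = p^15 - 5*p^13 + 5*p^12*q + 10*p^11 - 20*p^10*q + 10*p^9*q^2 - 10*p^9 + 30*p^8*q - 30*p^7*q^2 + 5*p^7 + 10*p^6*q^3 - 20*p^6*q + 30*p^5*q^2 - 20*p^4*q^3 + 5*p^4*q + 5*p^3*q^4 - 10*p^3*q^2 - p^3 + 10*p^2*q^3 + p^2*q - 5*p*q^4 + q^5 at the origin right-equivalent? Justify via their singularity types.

No.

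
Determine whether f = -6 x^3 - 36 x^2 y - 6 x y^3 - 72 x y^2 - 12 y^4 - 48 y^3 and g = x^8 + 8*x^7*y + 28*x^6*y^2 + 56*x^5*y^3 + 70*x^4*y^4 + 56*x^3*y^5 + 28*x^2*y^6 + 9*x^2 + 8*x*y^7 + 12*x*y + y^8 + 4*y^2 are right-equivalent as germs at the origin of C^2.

No.

The Hessian of f at 0 has rank 0. Corank 2; j^3 = -6*(x + 2*y)^3 is a perfect cube, so E-series; the 4-jet and mu = 7 give E_7. The Hessian of g at 0 has rank 1. Corank 1: A-series; mu = 7 gives A_7. f is E_7 but g is A_7, hence not right-equivalent.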